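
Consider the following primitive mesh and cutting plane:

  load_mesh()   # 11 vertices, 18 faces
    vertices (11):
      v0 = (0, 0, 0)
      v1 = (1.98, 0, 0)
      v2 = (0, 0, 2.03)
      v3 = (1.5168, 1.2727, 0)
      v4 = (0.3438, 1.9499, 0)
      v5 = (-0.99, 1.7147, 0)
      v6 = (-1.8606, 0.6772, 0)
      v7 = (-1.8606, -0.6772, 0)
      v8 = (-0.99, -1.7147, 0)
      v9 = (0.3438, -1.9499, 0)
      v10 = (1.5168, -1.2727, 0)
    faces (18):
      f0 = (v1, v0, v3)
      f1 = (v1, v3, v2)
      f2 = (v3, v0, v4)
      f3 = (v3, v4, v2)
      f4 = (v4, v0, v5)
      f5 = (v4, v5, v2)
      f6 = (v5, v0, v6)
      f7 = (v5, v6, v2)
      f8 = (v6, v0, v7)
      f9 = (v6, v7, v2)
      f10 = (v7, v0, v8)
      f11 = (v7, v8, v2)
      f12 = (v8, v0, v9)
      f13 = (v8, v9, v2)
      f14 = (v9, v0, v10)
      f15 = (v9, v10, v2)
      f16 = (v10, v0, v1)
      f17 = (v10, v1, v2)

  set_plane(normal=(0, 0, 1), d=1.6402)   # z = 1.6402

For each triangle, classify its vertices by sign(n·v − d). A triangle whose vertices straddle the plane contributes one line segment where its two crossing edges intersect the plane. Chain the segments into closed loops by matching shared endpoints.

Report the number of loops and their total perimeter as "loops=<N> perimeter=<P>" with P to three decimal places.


Straddling triangles (9 of 18):
  (v1,v3,v2) [--+] → (0.291255, 0.244383, 1.6402)–(0.380199, 0, 1.6402)  len=0.2601
  (v3,v4,v2) [--+] → (0.0660164, 0.374419, 1.6402)–(0.291255, 0.244383, 1.6402)  len=0.2601
  (v4,v5,v2) [--+] → (-0.1901, 0.329256, 1.6402)–(0.0660164, 0.374419, 1.6402)  len=0.2601
  (v5,v6,v2) [--+] → (-0.357272, 0.130036, 1.6402)–(-0.1901, 0.329256, 1.6402)  len=0.2601
  (v6,v7,v2) [--+] → (-0.357272, -0.130036, 1.6402)–(-0.357272, 0.130036, 1.6402)  len=0.2601
  (v7,v8,v2) [--+] → (-0.1901, -0.329256, 1.6402)–(-0.357272, -0.130036, 1.6402)  len=0.2601
  (v8,v9,v2) [--+] → (0.0660164, -0.374419, 1.6402)–(-0.1901, -0.329256, 1.6402)  len=0.2601
  (v9,v10,v2) [--+] → (0.291255, -0.244383, 1.6402)–(0.0660164, -0.374419, 1.6402)  len=0.2601
  (v10,v1,v2) [--+] → (0.380199, 0, 1.6402)–(0.291255, -0.244383, 1.6402)  len=0.2601

Chained into 1 loop(s):
  loop 1: 9 segments, perimeter = 2.3406
Total perimeter = 2.341

loops=1 perimeter=2.341


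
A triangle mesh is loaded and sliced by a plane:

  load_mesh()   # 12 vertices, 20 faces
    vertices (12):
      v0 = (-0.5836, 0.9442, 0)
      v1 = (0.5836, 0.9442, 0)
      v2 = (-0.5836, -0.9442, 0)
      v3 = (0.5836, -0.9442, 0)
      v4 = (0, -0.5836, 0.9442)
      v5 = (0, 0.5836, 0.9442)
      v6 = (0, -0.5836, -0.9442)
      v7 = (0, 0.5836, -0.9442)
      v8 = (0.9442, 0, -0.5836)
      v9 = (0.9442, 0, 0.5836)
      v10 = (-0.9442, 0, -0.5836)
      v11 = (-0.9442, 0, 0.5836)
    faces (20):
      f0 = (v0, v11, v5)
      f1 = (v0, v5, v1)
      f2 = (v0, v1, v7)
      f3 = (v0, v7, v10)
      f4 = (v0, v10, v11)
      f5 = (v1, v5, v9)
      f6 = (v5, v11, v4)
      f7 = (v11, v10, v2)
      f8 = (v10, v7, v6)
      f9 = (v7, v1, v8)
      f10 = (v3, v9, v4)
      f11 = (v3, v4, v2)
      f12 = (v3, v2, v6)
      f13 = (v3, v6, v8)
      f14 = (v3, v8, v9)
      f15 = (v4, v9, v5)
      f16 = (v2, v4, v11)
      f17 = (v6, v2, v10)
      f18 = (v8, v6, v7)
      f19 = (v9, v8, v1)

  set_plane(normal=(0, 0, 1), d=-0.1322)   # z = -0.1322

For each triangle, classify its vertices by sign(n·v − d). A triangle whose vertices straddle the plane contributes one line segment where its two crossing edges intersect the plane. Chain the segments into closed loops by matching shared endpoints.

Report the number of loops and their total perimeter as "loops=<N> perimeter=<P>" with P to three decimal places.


loops=1 perimeter=6.059

Straddling triangles (10 of 20):
  (v0,v1,v7) [++-] → (0.501889, 0.893711, -0.1322)–(-0.501889, 0.893711, -0.1322)  len=1.0038
  (v0,v7,v10) [+--] → (-0.501889, 0.893711, -0.1322)–(-0.665285, 0.730315, -0.1322)  len=0.2311
  (v0,v10,v11) [+-+] → (-0.665285, 0.730315, -0.1322)–(-0.9442, 0, -0.1322)  len=0.7818
  (v11,v10,v2) [+-+] → (-0.9442, 0, -0.1322)–(-0.665285, -0.730315, -0.1322)  len=0.7818
  (v7,v1,v8) [-+-] → (0.501889, 0.893711, -0.1322)–(0.665285, 0.730315, -0.1322)  len=0.2311
  (v3,v2,v6) [++-] → (-0.501889, -0.893711, -0.1322)–(0.501889, -0.893711, -0.1322)  len=1.0038
  (v3,v6,v8) [+--] → (0.501889, -0.893711, -0.1322)–(0.665285, -0.730315, -0.1322)  len=0.2311
  (v3,v8,v9) [+-+] → (0.665285, -0.730315, -0.1322)–(0.9442, 0, -0.1322)  len=0.7818
  (v6,v2,v10) [-+-] → (-0.501889, -0.893711, -0.1322)–(-0.665285, -0.730315, -0.1322)  len=0.2311
  (v9,v8,v1) [+-+] → (0.9442, 0, -0.1322)–(0.665285, 0.730315, -0.1322)  len=0.7818

Chained into 1 loop(s):
  loop 1: 10 segments, perimeter = 6.0589
Total perimeter = 6.059


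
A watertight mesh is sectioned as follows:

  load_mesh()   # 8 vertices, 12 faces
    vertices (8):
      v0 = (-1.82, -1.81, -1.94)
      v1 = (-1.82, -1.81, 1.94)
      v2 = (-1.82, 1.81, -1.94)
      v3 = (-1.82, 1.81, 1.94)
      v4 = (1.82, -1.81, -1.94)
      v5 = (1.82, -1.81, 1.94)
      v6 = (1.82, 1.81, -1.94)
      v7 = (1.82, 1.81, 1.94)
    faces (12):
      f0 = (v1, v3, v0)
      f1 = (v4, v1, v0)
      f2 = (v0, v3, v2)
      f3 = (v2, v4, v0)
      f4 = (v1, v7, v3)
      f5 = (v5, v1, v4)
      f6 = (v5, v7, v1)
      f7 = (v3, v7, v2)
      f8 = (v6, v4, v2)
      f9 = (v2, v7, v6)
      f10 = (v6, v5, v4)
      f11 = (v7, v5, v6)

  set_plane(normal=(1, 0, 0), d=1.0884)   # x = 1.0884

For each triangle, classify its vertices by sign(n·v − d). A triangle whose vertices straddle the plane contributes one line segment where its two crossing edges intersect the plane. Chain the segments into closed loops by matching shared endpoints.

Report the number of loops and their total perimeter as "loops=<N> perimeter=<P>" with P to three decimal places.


Straddling triangles (8 of 12):
  (v4,v1,v0) [+--] → (1.0884, -1.81, -1.16016)–(1.0884, -1.81, -1.94)  len=0.7798
  (v2,v4,v0) [-+-] → (1.0884, -1.08242, -1.94)–(1.0884, -1.81, -1.94)  len=0.7276
  (v1,v7,v3) [-+-] → (1.0884, 1.08242, 1.94)–(1.0884, 1.81, 1.94)  len=0.7276
  (v5,v1,v4) [+-+] → (1.0884, -1.81, 1.94)–(1.0884, -1.81, -1.16016)  len=3.1002
  (v5,v7,v1) [++-] → (1.0884, 1.08242, 1.94)–(1.0884, -1.81, 1.94)  len=2.8924
  (v3,v7,v2) [-+-] → (1.0884, 1.81, 1.94)–(1.0884, 1.81, 1.16016)  len=0.7798
  (v6,v4,v2) [++-] → (1.0884, -1.08242, -1.94)–(1.0884, 1.81, -1.94)  len=2.8924
  (v2,v7,v6) [-++] → (1.0884, 1.81, 1.16016)–(1.0884, 1.81, -1.94)  len=3.1002

Chained into 1 loop(s):
  loop 1: 8 segments, perimeter = 15.0000
Total perimeter = 15.000

loops=1 perimeter=15.000


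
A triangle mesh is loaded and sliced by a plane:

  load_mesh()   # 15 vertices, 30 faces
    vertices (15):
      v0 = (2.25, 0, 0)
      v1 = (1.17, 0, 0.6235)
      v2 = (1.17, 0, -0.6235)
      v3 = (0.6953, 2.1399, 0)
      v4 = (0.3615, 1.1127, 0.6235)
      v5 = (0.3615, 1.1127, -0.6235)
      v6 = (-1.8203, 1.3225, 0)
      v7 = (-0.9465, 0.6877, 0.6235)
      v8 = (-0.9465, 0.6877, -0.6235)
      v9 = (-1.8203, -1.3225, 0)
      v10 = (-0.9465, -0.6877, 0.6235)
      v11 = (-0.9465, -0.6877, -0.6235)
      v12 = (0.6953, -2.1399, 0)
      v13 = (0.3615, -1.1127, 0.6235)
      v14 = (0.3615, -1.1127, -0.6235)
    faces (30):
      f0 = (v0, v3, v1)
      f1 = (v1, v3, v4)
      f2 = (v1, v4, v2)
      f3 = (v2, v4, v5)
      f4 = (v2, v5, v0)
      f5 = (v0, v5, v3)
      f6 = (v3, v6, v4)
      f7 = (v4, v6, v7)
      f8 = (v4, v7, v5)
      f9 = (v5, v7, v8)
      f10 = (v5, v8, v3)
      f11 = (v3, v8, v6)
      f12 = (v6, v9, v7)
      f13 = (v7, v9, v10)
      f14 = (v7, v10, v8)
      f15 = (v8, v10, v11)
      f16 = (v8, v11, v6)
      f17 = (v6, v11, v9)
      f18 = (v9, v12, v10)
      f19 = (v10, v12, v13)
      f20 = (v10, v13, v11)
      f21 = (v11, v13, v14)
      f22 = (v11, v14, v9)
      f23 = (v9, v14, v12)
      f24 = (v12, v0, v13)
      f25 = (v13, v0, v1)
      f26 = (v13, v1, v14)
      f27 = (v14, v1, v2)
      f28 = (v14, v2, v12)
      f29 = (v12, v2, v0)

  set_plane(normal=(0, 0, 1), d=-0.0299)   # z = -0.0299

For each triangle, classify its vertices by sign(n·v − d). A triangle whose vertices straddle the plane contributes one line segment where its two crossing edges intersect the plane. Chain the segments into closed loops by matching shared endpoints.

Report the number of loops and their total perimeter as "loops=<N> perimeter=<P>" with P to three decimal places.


Straddling triangles (20 of 30):
  (v1,v4,v2) [++-] → (0.785136, 0.52967, -0.0299)–(1.17, 0, -0.0299)  len=0.6547
  (v2,v4,v5) [-+-] → (0.785136, 0.52967, -0.0299)–(0.3615, 1.1127, -0.0299)  len=0.7207
  (v2,v5,v0) [--+] → (2.15944, 0.0533596, -0.0299)–(2.19821, 0, -0.0299)  len=0.0660
  (v0,v5,v3) [+-+] → (2.15944, 0.0533596, -0.0299)–(0.679293, 2.09064, -0.0299)  len=2.5182
  (v4,v7,v5) [++-] → (-0.261137, 0.91039, -0.0299)–(0.3615, 1.1127, -0.0299)  len=0.6547
  (v5,v7,v8) [-+-] → (-0.261137, 0.91039, -0.0299)–(-0.9465, 0.6877, -0.0299)  len=0.7206
  (v5,v8,v3) [--+] → (0.616567, 2.07026, -0.0299)–(0.679293, 2.09064, -0.0299)  len=0.0660
  (v3,v8,v6) [+-+] → (0.616567, 2.07026, -0.0299)–(-1.7784, 1.29206, -0.0299)  len=2.5182
  (v7,v10,v8) [++-] → (-0.9465, 0.0329787, -0.0299)–(-0.9465, 0.6877, -0.0299)  len=0.6547
  (v8,v10,v11) [-+-] → (-0.9465, 0.0329787, -0.0299)–(-0.9465, -0.6877, -0.0299)  len=0.7207
  (v8,v11,v6) [--+] → (-1.7784, 1.2261, -0.0299)–(-1.7784, 1.29206, -0.0299)  len=0.0660
  (v6,v11,v9) [+-+] → (-1.7784, 1.2261, -0.0299)–(-1.7784, -1.29206, -0.0299)  len=2.5182
  (v10,v13,v11) [++-] → (-0.323863, -0.89001, -0.0299)–(-0.9465, -0.6877, -0.0299)  len=0.6547
  (v11,v13,v14) [-+-] → (-0.323863, -0.89001, -0.0299)–(0.3615, -1.1127, -0.0299)  len=0.7206
  (v11,v14,v9) [--+] → (-1.71567, -1.31244, -0.0299)–(-1.7784, -1.29206, -0.0299)  len=0.0660
  (v9,v14,v12) [+-+] → (-1.71567, -1.31244, -0.0299)–(0.679293, -2.09064, -0.0299)  len=2.5182
  (v13,v1,v14) [++-] → (0.746364, -0.58303, -0.0299)–(0.3615, -1.1127, -0.0299)  len=0.6547
  (v14,v1,v2) [-+-] → (0.746364, -0.58303, -0.0299)–(1.17, 0, -0.0299)  len=0.7207
  (v14,v2,v12) [--+] → (0.718064, -2.03728, -0.0299)–(0.679293, -2.09064, -0.0299)  len=0.0660
  (v12,v2,v0) [+-+] → (0.718064, -2.03728, -0.0299)–(2.19821, 0, -0.0299)  len=2.5182

Chained into 2 loop(s):
  loop 1: 10 segments, perimeter = 6.8769
  loop 2: 10 segments, perimeter = 12.9208
Total perimeter = 19.798

loops=2 perimeter=19.798


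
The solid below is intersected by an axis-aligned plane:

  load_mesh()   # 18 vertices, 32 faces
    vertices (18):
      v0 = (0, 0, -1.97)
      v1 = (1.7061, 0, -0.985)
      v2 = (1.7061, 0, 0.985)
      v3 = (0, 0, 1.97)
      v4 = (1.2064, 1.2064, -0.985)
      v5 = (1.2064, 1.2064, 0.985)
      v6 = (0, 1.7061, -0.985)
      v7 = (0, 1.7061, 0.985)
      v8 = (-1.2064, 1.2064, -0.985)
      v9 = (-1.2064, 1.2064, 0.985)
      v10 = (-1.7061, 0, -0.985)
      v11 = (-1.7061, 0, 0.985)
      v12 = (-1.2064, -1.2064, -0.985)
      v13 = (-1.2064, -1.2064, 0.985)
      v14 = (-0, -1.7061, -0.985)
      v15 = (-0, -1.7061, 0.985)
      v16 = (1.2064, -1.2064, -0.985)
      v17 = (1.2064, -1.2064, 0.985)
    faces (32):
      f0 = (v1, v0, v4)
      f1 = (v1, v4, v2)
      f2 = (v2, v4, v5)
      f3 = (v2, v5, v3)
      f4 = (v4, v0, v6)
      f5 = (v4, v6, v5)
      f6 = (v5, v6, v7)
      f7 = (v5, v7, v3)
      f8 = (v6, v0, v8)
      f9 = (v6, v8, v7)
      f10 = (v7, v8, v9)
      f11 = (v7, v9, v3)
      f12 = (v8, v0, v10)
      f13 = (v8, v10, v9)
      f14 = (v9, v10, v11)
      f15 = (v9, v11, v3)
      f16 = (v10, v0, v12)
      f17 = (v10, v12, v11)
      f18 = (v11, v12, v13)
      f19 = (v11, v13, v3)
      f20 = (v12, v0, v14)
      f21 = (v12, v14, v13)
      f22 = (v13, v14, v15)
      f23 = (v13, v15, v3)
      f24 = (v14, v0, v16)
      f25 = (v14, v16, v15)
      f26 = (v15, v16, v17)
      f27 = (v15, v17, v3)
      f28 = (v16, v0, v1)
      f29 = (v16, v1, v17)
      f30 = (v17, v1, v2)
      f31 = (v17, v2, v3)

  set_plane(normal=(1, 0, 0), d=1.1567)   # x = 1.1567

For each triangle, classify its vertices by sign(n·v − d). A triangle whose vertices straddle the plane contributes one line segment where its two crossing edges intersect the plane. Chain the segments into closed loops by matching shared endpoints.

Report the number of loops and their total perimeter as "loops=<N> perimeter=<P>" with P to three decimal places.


Straddling triangles (12 of 32):
  (v1,v0,v4) [+-+] → (1.1567, 0, -1.30219)–(1.1567, 1.1567, -1.02558)  len=1.1893
  (v2,v5,v3) [++-] → (1.1567, 1.1567, 1.02558)–(1.1567, 0, 1.30219)  len=1.1893
  (v4,v0,v6) [+--] → (1.1567, 1.1567, -1.02558)–(1.1567, 1.22699, -0.985)  len=0.0812
  (v4,v6,v5) [+-+] → (1.1567, 1.22699, -0.985)–(1.1567, 1.22699, 0.903842)  len=1.8888
  (v5,v6,v7) [+--] → (1.1567, 1.22699, 0.903842)–(1.1567, 1.22699, 0.985)  len=0.0812
  (v5,v7,v3) [+--] → (1.1567, 1.22699, 0.985)–(1.1567, 1.1567, 1.02558)  len=0.0812
  (v14,v0,v16) [--+] → (1.1567, -1.1567, -1.02558)–(1.1567, -1.22699, -0.985)  len=0.0812
  (v14,v16,v15) [-+-] → (1.1567, -1.22699, -0.985)–(1.1567, -1.22699, -0.903842)  len=0.0812
  (v15,v16,v17) [-++] → (1.1567, -1.22699, -0.903842)–(1.1567, -1.22699, 0.985)  len=1.8888
  (v15,v17,v3) [-+-] → (1.1567, -1.22699, 0.985)–(1.1567, -1.1567, 1.02558)  len=0.0812
  (v16,v0,v1) [+-+] → (1.1567, -1.1567, -1.02558)–(1.1567, 0, -1.30219)  len=1.1893
  (v17,v2,v3) [++-] → (1.1567, 0, 1.30219)–(1.1567, -1.1567, 1.02558)  len=1.1893

Chained into 1 loop(s):
  loop 1: 12 segments, perimeter = 9.0219
Total perimeter = 9.022

loops=1 perimeter=9.022


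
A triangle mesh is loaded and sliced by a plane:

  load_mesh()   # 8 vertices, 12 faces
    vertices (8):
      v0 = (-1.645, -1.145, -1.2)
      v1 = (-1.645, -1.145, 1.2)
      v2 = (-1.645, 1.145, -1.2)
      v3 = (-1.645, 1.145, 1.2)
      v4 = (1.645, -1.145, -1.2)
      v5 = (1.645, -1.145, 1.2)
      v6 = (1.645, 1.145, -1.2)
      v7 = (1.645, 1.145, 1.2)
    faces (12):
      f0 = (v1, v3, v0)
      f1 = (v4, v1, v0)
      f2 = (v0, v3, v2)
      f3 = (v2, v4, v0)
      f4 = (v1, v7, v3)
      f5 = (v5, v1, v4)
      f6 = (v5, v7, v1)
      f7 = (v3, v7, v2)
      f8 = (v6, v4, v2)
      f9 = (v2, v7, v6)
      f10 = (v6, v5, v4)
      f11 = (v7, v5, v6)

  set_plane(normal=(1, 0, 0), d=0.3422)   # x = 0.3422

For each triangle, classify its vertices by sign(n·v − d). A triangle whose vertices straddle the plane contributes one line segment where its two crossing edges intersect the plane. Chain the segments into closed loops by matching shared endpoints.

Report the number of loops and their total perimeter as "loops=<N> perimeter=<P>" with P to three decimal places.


Straddling triangles (8 of 12):
  (v4,v1,v0) [+--] → (0.3422, -1.145, -0.249629)–(0.3422, -1.145, -1.2)  len=0.9504
  (v2,v4,v0) [-+-] → (0.3422, -0.238188, -1.2)–(0.3422, -1.145, -1.2)  len=0.9068
  (v1,v7,v3) [-+-] → (0.3422, 0.238188, 1.2)–(0.3422, 1.145, 1.2)  len=0.9068
  (v5,v1,v4) [+-+] → (0.3422, -1.145, 1.2)–(0.3422, -1.145, -0.249629)  len=1.4496
  (v5,v7,v1) [++-] → (0.3422, 0.238188, 1.2)–(0.3422, -1.145, 1.2)  len=1.3832
  (v3,v7,v2) [-+-] → (0.3422, 1.145, 1.2)–(0.3422, 1.145, 0.249629)  len=0.9504
  (v6,v4,v2) [++-] → (0.3422, -0.238188, -1.2)–(0.3422, 1.145, -1.2)  len=1.3832
  (v2,v7,v6) [-++] → (0.3422, 1.145, 0.249629)–(0.3422, 1.145, -1.2)  len=1.4496

Chained into 1 loop(s):
  loop 1: 8 segments, perimeter = 9.3800
Total perimeter = 9.380

loops=1 perimeter=9.380


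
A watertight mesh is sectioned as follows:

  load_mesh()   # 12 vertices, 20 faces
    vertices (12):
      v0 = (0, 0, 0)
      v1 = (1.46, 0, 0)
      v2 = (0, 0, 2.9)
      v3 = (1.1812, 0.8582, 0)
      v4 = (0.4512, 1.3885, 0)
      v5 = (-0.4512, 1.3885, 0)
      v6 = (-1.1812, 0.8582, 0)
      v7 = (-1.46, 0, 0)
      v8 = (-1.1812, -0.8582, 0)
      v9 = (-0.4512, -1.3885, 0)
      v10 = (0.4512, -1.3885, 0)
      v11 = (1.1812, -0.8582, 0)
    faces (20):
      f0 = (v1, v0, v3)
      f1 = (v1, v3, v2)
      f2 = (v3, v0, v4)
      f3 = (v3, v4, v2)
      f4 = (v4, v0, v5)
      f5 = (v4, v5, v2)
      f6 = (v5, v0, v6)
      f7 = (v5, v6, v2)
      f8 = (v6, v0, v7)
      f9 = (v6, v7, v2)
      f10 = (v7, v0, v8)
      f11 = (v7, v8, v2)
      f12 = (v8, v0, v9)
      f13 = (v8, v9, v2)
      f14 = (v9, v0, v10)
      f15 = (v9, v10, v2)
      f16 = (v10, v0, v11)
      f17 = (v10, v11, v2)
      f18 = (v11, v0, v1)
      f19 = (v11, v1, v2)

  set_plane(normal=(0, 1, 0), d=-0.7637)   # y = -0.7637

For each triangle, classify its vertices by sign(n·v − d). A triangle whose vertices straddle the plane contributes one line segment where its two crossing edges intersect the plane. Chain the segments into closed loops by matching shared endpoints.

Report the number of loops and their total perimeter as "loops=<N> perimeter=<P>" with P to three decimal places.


Straddling triangles (10 of 20):
  (v7,v0,v8) [++-] → (-1.05113, -0.7637, 0)–(-1.2119, -0.7637, 0)  len=0.1608
  (v7,v8,v2) [+-+] → (-1.2119, -0.7637, 0)–(-1.05113, -0.7637, 0.319331)  len=0.3575
  (v8,v0,v9) [-+-] → (-1.05113, -0.7637, 0)–(-0.248168, -0.7637, 0)  len=0.8030
  (v8,v9,v2) [--+] → (-0.248168, -0.7637, 1.30495)–(-1.05113, -0.7637, 0.319331)  len=1.2713
  (v9,v0,v10) [-+-] → (-0.248168, -0.7637, 0)–(0.248168, -0.7637, 0)  len=0.4963
  (v9,v10,v2) [--+] → (0.248168, -0.7637, 1.30495)–(-0.248168, -0.7637, 1.30495)  len=0.4963
  (v10,v0,v11) [-+-] → (0.248168, -0.7637, 0)–(1.05113, -0.7637, 0)  len=0.8030
  (v10,v11,v2) [--+] → (1.05113, -0.7637, 0.319331)–(0.248168, -0.7637, 1.30495)  len=1.2713
  (v11,v0,v1) [-++] → (1.05113, -0.7637, 0)–(1.2119, -0.7637, 0)  len=0.1608
  (v11,v1,v2) [-++] → (1.2119, -0.7637, 0)–(1.05113, -0.7637, 0.319331)  len=0.3575

Chained into 1 loop(s):
  loop 1: 10 segments, perimeter = 6.1778
Total perimeter = 6.178

loops=1 perimeter=6.178


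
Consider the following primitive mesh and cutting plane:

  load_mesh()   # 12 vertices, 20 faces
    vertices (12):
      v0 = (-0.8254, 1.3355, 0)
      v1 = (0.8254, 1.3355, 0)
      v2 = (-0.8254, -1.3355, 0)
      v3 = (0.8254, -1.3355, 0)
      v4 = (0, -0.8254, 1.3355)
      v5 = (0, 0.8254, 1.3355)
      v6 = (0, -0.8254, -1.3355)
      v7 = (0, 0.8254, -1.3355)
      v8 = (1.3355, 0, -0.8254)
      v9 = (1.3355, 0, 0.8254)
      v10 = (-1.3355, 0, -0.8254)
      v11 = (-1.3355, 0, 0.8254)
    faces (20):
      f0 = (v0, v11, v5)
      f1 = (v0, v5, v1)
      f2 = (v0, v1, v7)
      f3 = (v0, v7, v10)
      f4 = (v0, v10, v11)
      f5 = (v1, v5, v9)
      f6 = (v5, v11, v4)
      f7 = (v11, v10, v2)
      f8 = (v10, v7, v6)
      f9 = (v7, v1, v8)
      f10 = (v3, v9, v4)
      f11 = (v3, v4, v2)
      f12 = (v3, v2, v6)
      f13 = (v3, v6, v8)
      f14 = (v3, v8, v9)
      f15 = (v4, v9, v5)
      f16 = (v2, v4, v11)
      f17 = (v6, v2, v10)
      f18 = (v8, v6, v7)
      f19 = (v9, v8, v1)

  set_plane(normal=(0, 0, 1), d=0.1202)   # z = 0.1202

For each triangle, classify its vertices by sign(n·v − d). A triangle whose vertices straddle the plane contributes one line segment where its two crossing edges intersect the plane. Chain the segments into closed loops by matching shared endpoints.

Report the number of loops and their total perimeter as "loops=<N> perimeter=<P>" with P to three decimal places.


loops=1 perimeter=8.731

Straddling triangles (10 of 20):
  (v0,v11,v5) [-++] → (-0.899684, 1.14102, 0.1202)–(-0.751111, 1.28959, 0.1202)  len=0.2101
  (v0,v5,v1) [-+-] → (-0.751111, 1.28959, 0.1202)–(0.751111, 1.28959, 0.1202)  len=1.5022
  (v0,v10,v11) [--+] → (-1.3355, 0, 0.1202)–(-0.899684, 1.14102, 0.1202)  len=1.2214
  (v1,v5,v9) [-++] → (0.751111, 1.28959, 0.1202)–(0.899684, 1.14102, 0.1202)  len=0.2101
  (v11,v10,v2) [+--] → (-1.3355, 0, 0.1202)–(-0.899684, -1.14102, 0.1202)  len=1.2214
  (v3,v9,v4) [-++] → (0.899684, -1.14102, 0.1202)–(0.751111, -1.28959, 0.1202)  len=0.2101
  (v3,v4,v2) [-+-] → (0.751111, -1.28959, 0.1202)–(-0.751111, -1.28959, 0.1202)  len=1.5022
  (v3,v8,v9) [--+] → (1.3355, 0, 0.1202)–(0.899684, -1.14102, 0.1202)  len=1.2214
  (v2,v4,v11) [-++] → (-0.751111, -1.28959, 0.1202)–(-0.899684, -1.14102, 0.1202)  len=0.2101
  (v9,v8,v1) [+--] → (1.3355, 0, 0.1202)–(0.899684, 1.14102, 0.1202)  len=1.2214

Chained into 1 loop(s):
  loop 1: 10 segments, perimeter = 8.7306
Total perimeter = 8.731


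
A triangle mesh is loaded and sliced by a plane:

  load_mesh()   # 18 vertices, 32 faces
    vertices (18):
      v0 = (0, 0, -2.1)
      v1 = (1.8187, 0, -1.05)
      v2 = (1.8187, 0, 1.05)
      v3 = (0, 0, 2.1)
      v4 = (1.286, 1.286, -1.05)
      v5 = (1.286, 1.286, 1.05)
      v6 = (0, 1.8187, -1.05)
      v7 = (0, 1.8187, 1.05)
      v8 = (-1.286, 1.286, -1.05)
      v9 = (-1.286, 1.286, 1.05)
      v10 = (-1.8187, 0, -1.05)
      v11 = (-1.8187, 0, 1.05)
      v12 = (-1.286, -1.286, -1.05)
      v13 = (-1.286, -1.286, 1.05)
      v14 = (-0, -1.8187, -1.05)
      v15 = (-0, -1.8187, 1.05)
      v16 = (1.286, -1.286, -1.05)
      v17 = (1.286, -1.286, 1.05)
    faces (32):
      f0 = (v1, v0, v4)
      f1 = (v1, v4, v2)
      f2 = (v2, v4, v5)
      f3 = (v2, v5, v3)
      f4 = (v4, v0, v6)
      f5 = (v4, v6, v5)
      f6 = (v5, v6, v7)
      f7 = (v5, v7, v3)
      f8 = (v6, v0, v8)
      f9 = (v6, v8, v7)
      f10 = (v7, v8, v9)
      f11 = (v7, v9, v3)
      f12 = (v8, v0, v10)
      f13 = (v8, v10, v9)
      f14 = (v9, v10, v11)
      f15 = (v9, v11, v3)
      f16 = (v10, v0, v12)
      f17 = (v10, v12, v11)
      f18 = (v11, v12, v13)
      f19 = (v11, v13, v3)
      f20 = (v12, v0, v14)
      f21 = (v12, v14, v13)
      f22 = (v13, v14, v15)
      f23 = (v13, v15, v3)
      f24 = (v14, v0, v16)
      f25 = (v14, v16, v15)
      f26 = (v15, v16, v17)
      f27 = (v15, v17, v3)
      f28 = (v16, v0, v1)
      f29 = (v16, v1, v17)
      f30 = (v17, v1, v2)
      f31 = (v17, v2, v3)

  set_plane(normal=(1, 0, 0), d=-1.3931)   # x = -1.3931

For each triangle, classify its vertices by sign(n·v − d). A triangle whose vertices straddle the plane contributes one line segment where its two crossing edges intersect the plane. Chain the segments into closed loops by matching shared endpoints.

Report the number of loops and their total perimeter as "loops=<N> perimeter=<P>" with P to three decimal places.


loops=1 perimeter=8.426

Straddling triangles (8 of 32):
  (v8,v0,v10) [++-] → (-1.3931, 0, -1.29571)–(-1.3931, 1.02745, -1.05)  len=1.0564
  (v8,v10,v9) [+-+] → (-1.3931, 1.02745, -1.05)–(-1.3931, 1.02745, 0.627792)  len=1.6778
  (v9,v10,v11) [+--] → (-1.3931, 1.02745, 0.627792)–(-1.3931, 1.02745, 1.05)  len=0.4222
  (v9,v11,v3) [+-+] → (-1.3931, 1.02745, 1.05)–(-1.3931, 0, 1.29571)  len=1.0564
  (v10,v0,v12) [-++] → (-1.3931, 0, -1.29571)–(-1.3931, -1.02745, -1.05)  len=1.0564
  (v10,v12,v11) [-+-] → (-1.3931, -1.02745, -1.05)–(-1.3931, -1.02745, -0.627792)  len=0.4222
  (v11,v12,v13) [-++] → (-1.3931, -1.02745, -0.627792)–(-1.3931, -1.02745, 1.05)  len=1.6778
  (v11,v13,v3) [-++] → (-1.3931, -1.02745, 1.05)–(-1.3931, 0, 1.29571)  len=1.0564

Chained into 1 loop(s):
  loop 1: 8 segments, perimeter = 8.4257
Total perimeter = 8.426


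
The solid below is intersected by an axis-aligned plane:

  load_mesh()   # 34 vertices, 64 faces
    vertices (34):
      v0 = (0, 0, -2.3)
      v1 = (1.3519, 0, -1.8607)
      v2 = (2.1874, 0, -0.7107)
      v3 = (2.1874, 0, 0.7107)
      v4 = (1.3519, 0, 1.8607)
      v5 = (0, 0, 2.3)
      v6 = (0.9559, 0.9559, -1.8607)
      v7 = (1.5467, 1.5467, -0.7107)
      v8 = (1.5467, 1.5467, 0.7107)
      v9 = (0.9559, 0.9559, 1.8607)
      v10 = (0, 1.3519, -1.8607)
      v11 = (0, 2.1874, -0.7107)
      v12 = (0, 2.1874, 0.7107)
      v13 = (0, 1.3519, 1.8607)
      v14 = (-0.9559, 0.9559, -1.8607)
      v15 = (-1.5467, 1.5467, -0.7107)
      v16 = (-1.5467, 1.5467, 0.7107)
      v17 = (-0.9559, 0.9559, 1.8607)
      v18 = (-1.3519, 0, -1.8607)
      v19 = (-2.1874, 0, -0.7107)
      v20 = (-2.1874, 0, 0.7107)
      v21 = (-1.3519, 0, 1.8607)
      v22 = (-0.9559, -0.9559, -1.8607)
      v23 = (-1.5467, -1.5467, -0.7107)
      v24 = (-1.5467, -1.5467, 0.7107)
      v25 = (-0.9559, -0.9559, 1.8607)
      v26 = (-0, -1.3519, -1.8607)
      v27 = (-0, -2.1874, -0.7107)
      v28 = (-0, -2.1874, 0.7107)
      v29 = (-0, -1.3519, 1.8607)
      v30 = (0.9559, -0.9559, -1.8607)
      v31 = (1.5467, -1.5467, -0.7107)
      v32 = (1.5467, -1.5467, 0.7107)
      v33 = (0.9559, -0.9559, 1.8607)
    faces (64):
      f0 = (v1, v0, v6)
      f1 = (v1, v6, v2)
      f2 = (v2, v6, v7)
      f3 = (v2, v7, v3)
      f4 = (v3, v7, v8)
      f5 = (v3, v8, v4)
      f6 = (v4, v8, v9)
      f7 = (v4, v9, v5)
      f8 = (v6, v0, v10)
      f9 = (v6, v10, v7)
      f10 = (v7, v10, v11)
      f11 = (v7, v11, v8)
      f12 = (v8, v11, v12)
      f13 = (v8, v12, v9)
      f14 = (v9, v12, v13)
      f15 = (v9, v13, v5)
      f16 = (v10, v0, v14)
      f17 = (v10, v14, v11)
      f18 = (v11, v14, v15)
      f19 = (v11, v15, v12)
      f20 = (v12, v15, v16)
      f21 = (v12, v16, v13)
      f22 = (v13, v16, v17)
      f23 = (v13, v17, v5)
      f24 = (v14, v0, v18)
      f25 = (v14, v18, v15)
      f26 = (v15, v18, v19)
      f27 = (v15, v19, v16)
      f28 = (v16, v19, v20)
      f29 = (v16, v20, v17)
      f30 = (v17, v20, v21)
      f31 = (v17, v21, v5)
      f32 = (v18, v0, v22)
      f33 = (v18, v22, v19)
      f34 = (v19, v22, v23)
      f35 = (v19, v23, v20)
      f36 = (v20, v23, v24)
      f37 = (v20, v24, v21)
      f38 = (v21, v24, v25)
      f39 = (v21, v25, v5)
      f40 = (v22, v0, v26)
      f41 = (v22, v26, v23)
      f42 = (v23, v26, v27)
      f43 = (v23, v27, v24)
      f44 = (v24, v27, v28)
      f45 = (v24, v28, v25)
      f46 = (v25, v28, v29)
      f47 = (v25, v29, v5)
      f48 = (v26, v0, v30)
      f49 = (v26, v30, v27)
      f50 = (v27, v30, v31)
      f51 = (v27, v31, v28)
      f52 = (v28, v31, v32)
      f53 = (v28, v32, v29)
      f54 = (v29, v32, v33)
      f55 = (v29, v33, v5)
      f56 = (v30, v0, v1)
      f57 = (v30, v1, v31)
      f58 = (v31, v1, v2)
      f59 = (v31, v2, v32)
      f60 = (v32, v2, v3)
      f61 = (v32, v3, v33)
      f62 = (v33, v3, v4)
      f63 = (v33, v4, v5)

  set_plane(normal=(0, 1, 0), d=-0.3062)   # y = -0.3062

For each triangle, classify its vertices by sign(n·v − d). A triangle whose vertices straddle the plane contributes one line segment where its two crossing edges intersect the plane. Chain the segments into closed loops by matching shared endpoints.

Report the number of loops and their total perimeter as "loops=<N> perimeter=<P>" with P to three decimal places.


Straddling triangles (20 of 64):
  (v18,v0,v22) [++-] → (-0.3062, -0.3062, -2.15928)–(-1.22505, -0.3062, -1.8607)  len=0.9661
  (v18,v22,v19) [+-+] → (-1.22505, -0.3062, -1.8607)–(-1.79292, -0.3062, -1.07908)  len=0.9661
  (v19,v22,v23) [+--] → (-1.79292, -0.3062, -1.07908)–(-2.06056, -0.3062, -0.7107)  len=0.4553
  (v19,v23,v20) [+-+] → (-2.06056, -0.3062, -0.7107)–(-2.06056, -0.3062, 0.429306)  len=1.1400
  (v20,v23,v24) [+--] → (-2.06056, -0.3062, 0.429306)–(-2.06056, -0.3062, 0.7107)  len=0.2814
  (v20,v24,v21) [+-+] → (-2.06056, -0.3062, 0.7107)–(-1.39046, -0.3062, 1.63303)  len=1.1401
  (v21,v24,v25) [+--] → (-1.39046, -0.3062, 1.63303)–(-1.22505, -0.3062, 1.8607)  len=0.2814
  (v21,v25,v5) [+-+] → (-1.22505, -0.3062, 1.8607)–(-0.3062, -0.3062, 2.15928)  len=0.9661
  (v22,v0,v26) [-+-] → (-0.3062, -0.3062, -2.15928)–(0, -0.3062, -2.2005)  len=0.3090
  (v25,v29,v5) [--+] → (0, -0.3062, 2.2005)–(-0.3062, -0.3062, 2.15928)  len=0.3090
  (v26,v0,v30) [-+-] → (0, -0.3062, -2.2005)–(0.3062, -0.3062, -2.15928)  len=0.3090
  (v29,v33,v5) [--+] → (0.3062, -0.3062, 2.15928)–(0, -0.3062, 2.2005)  len=0.3090
  (v30,v0,v1) [-++] → (0.3062, -0.3062, -2.15928)–(1.22505, -0.3062, -1.8607)  len=0.9661
  (v30,v1,v31) [-+-] → (1.22505, -0.3062, -1.8607)–(1.39046, -0.3062, -1.63303)  len=0.2814
  (v31,v1,v2) [-++] → (1.39046, -0.3062, -1.63303)–(2.06056, -0.3062, -0.7107)  len=1.1401
  (v31,v2,v32) [-+-] → (2.06056, -0.3062, -0.7107)–(2.06056, -0.3062, -0.429306)  len=0.2814
  (v32,v2,v3) [-++] → (2.06056, -0.3062, -0.429306)–(2.06056, -0.3062, 0.7107)  len=1.1400
  (v32,v3,v33) [-+-] → (2.06056, -0.3062, 0.7107)–(1.79292, -0.3062, 1.07908)  len=0.4553
  (v33,v3,v4) [-++] → (1.79292, -0.3062, 1.07908)–(1.22505, -0.3062, 1.8607)  len=0.9661
  (v33,v4,v5) [-++] → (1.22505, -0.3062, 1.8607)–(0.3062, -0.3062, 2.15928)  len=0.9661

Chained into 1 loop(s):
  loop 1: 20 segments, perimeter = 13.6291
Total perimeter = 13.629

loops=1 perimeter=13.629


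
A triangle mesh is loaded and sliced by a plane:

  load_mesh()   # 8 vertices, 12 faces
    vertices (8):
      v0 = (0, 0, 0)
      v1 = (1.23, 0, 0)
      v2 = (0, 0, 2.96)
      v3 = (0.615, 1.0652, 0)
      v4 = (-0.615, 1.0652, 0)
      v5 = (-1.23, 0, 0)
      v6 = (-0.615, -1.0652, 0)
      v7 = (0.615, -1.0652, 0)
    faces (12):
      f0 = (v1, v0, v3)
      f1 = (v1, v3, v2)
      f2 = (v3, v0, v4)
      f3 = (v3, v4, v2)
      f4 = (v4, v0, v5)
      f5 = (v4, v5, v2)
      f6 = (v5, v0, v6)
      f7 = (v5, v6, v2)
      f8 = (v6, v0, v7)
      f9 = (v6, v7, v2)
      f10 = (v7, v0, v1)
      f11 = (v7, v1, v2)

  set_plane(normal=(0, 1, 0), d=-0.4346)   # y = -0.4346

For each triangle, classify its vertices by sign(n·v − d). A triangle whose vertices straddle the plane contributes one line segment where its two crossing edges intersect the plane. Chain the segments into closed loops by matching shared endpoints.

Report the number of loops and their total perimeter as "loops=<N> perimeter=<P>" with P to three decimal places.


Straddling triangles (6 of 12):
  (v5,v0,v6) [++-] → (-0.250919, -0.4346, 0)–(-0.979081, -0.4346, 0)  len=0.7282
  (v5,v6,v2) [+-+] → (-0.979081, -0.4346, 0)–(-0.250919, -0.4346, 1.75232)  len=1.8976
  (v6,v0,v7) [-+-] → (-0.250919, -0.4346, 0)–(0.250919, -0.4346, 0)  len=0.5018
  (v6,v7,v2) [--+] → (0.250919, -0.4346, 1.75232)–(-0.250919, -0.4346, 1.75232)  len=0.5018
  (v7,v0,v1) [-++] → (0.250919, -0.4346, 0)–(0.979081, -0.4346, 0)  len=0.7282
  (v7,v1,v2) [-++] → (0.979081, -0.4346, 0)–(0.250919, -0.4346, 1.75232)  len=1.8976

Chained into 1 loop(s):
  loop 1: 6 segments, perimeter = 6.2552
Total perimeter = 6.255

loops=1 perimeter=6.255


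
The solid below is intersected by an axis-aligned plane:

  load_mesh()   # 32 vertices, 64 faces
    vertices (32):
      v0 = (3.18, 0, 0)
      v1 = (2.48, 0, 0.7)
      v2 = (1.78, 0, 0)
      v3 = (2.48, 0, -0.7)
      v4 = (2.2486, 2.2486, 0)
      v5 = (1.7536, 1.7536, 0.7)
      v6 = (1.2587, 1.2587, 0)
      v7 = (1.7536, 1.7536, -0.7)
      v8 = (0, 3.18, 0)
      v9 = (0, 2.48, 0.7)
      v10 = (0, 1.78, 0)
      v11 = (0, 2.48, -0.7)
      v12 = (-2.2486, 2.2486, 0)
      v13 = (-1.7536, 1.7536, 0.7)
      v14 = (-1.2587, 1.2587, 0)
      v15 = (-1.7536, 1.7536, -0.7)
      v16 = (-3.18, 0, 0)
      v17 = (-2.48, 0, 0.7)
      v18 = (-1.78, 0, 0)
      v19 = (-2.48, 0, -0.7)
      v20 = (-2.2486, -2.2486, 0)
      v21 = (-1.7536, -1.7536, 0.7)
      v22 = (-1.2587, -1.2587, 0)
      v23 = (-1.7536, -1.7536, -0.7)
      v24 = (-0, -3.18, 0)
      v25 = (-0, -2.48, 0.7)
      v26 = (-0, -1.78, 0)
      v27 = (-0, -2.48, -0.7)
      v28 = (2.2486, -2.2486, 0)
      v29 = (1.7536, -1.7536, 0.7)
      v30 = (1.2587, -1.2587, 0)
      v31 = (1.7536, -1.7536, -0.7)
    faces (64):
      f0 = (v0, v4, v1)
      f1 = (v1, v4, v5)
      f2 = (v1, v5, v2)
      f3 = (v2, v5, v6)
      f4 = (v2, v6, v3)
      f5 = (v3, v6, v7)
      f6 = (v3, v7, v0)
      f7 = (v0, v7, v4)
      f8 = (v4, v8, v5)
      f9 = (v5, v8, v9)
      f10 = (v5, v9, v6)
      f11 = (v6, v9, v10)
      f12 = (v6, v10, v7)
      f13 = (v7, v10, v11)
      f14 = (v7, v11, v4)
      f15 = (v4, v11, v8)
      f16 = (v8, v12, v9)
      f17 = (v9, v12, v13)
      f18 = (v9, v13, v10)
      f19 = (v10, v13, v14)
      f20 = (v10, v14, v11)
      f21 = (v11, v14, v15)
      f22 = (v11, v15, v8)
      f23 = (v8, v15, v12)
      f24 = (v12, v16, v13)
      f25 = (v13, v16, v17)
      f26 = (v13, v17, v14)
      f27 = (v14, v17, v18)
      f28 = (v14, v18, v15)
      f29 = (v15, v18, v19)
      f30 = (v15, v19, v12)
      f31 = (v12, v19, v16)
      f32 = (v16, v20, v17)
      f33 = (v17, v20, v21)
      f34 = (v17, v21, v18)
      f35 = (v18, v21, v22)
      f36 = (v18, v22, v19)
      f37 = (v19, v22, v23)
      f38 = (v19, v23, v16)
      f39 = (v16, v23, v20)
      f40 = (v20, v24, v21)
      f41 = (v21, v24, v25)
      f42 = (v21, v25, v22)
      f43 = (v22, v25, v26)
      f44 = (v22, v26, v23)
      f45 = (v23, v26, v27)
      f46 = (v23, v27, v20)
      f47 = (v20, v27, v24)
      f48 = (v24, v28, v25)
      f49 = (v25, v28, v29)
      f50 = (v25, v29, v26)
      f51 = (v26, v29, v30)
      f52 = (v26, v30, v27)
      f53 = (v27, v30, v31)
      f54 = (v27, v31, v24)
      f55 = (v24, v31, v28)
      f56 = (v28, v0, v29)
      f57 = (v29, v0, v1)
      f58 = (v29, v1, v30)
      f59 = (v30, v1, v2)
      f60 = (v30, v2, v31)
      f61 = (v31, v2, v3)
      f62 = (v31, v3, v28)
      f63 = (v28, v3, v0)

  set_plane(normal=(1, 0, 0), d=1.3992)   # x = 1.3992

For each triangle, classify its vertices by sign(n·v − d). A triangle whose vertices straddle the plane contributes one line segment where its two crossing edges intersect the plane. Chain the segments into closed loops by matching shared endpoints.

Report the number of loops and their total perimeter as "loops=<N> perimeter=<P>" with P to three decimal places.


Straddling triangles (20 of 64):
  (v2,v5,v6) [++-] → (1.3992, 1.3992, 0.198727)–(1.3992, 0.919457, 0)  len=0.5193
  (v2,v6,v3) [+-+] → (1.3992, 0.919457, 0)–(1.3992, 1.1139, -0.0805289)  len=0.2105
  (v3,v6,v7) [+-+] → (1.3992, 1.1139, -0.0805289)–(1.3992, 1.3992, -0.198727)  len=0.3088
  (v4,v8,v5) [+-+] → (1.3992, 2.60043, 0)–(1.3992, 2.04187, 0.558531)  len=0.7899
  (v5,v8,v9) [+--] → (1.3992, 2.04187, 0.558531)–(1.3992, 1.9004, 0.7)  len=0.2001
  (v5,v9,v6) [+--] → (1.3992, 1.9004, 0.7)–(1.3992, 1.3992, 0.198727)  len=0.7089
  (v6,v10,v7) [--+] → (1.3992, 1.75894, -0.558531)–(1.3992, 1.3992, -0.198727)  len=0.5088
  (v7,v10,v11) [+--] → (1.3992, 1.75894, -0.558531)–(1.3992, 1.9004, -0.7)  len=0.2001
  (v7,v11,v4) [+-+] → (1.3992, 1.9004, -0.7)–(1.3992, 2.33601, -0.264422)  len=0.6160
  (v4,v11,v8) [+--] → (1.3992, 2.33601, -0.264422)–(1.3992, 2.60043, 0)  len=0.3739
  (v24,v28,v25) [-+-] → (1.3992, -2.60043, 0)–(1.3992, -2.33601, 0.264422)  len=0.3739
  (v25,v28,v29) [-++] → (1.3992, -2.33601, 0.264422)–(1.3992, -1.9004, 0.7)  len=0.6160
  (v25,v29,v26) [-+-] → (1.3992, -1.9004, 0.7)–(1.3992, -1.75894, 0.558531)  len=0.2001
  (v26,v29,v30) [-+-] → (1.3992, -1.75894, 0.558531)–(1.3992, -1.3992, 0.198727)  len=0.5088
  (v27,v30,v31) [--+] → (1.3992, -1.3992, -0.198727)–(1.3992, -1.9004, -0.7)  len=0.7089
  (v27,v31,v24) [-+-] → (1.3992, -1.9004, -0.7)–(1.3992, -2.04187, -0.558531)  len=0.2001
  (v24,v31,v28) [-++] → (1.3992, -2.04187, -0.558531)–(1.3992, -2.60043, 0)  len=0.7899
  (v29,v1,v30) [++-] → (1.3992, -1.1139, 0.0805289)–(1.3992, -1.3992, 0.198727)  len=0.3088
  (v30,v1,v2) [-++] → (1.3992, -1.1139, 0.0805289)–(1.3992, -0.919457, 0)  len=0.2105
  (v30,v2,v31) [-++] → (1.3992, -0.919457, 0)–(1.3992, -1.3992, -0.198727)  len=0.5193

Chained into 2 loop(s):
  loop 1: 10 segments, perimeter = 4.4362
  loop 2: 10 segments, perimeter = 4.4362
Total perimeter = 8.872

loops=2 perimeter=8.872


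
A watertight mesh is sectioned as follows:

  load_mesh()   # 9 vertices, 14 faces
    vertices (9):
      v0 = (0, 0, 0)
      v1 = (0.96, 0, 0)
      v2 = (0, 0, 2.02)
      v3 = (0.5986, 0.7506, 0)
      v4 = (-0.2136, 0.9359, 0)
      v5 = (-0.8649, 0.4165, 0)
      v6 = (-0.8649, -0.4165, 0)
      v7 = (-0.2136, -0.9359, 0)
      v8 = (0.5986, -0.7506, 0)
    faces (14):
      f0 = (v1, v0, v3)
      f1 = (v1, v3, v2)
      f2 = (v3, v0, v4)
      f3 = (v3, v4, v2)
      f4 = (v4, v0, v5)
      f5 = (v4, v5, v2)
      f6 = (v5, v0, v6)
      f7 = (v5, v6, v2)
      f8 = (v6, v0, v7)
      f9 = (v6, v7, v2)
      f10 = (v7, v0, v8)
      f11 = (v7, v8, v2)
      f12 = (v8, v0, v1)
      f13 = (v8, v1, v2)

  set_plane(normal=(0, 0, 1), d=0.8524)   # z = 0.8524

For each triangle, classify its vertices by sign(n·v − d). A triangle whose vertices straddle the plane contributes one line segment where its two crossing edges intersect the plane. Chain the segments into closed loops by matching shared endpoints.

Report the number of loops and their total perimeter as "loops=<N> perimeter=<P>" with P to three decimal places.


loops=1 perimeter=3.371

Straddling triangles (7 of 14):
  (v1,v3,v2) [--+] → (0.346003, 0.433862, 0.8524)–(0.554899, 0, 0.8524)  len=0.4815
  (v3,v4,v2) [--+] → (-0.123465, 0.540969, 0.8524)–(0.346003, 0.433862, 0.8524)  len=0.4815
  (v4,v5,v2) [--+] → (-0.499929, 0.240745, 0.8524)–(-0.123465, 0.540969, 0.8524)  len=0.4815
  (v5,v6,v2) [--+] → (-0.499929, -0.240745, 0.8524)–(-0.499929, 0.240745, 0.8524)  len=0.4815
  (v6,v7,v2) [--+] → (-0.123465, -0.540969, 0.8524)–(-0.499929, -0.240745, 0.8524)  len=0.4815
  (v7,v8,v2) [--+] → (0.346003, -0.433862, 0.8524)–(-0.123465, -0.540969, 0.8524)  len=0.4815
  (v8,v1,v2) [--+] → (0.554899, 0, 0.8524)–(0.346003, -0.433862, 0.8524)  len=0.4815

Chained into 1 loop(s):
  loop 1: 7 segments, perimeter = 3.3707
Total perimeter = 3.371


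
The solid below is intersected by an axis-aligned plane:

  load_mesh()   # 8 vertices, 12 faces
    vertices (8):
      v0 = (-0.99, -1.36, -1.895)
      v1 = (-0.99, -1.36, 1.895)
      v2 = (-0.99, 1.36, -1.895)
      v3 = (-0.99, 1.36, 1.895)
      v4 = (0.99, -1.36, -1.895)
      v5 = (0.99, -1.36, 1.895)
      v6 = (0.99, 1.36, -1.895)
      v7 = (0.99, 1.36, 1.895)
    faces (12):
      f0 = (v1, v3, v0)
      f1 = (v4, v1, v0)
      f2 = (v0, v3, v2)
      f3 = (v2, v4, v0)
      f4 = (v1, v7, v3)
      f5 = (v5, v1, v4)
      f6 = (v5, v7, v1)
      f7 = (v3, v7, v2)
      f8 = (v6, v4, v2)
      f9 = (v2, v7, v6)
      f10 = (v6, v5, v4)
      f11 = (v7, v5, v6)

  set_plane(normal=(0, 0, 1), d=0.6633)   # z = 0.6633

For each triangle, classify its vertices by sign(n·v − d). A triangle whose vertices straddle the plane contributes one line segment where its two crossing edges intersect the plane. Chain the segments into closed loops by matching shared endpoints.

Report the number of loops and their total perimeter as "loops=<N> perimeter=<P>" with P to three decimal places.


loops=1 perimeter=9.400

Straddling triangles (8 of 12):
  (v1,v3,v0) [++-] → (-0.99, 0.476036, 0.6633)–(-0.99, -1.36, 0.6633)  len=1.8360
  (v4,v1,v0) [-+-] → (-0.346526, -1.36, 0.6633)–(-0.99, -1.36, 0.6633)  len=0.6435
  (v0,v3,v2) [-+-] → (-0.99, 0.476036, 0.6633)–(-0.99, 1.36, 0.6633)  len=0.8840
  (v5,v1,v4) [++-] → (-0.346526, -1.36, 0.6633)–(0.99, -1.36, 0.6633)  len=1.3365
  (v3,v7,v2) [++-] → (0.346526, 1.36, 0.6633)–(-0.99, 1.36, 0.6633)  len=1.3365
  (v2,v7,v6) [-+-] → (0.346526, 1.36, 0.6633)–(0.99, 1.36, 0.6633)  len=0.6435
  (v6,v5,v4) [-+-] → (0.99, -0.476036, 0.6633)–(0.99, -1.36, 0.6633)  len=0.8840
  (v7,v5,v6) [++-] → (0.99, -0.476036, 0.6633)–(0.99, 1.36, 0.6633)  len=1.8360

Chained into 1 loop(s):
  loop 1: 8 segments, perimeter = 9.4000
Total perimeter = 9.400


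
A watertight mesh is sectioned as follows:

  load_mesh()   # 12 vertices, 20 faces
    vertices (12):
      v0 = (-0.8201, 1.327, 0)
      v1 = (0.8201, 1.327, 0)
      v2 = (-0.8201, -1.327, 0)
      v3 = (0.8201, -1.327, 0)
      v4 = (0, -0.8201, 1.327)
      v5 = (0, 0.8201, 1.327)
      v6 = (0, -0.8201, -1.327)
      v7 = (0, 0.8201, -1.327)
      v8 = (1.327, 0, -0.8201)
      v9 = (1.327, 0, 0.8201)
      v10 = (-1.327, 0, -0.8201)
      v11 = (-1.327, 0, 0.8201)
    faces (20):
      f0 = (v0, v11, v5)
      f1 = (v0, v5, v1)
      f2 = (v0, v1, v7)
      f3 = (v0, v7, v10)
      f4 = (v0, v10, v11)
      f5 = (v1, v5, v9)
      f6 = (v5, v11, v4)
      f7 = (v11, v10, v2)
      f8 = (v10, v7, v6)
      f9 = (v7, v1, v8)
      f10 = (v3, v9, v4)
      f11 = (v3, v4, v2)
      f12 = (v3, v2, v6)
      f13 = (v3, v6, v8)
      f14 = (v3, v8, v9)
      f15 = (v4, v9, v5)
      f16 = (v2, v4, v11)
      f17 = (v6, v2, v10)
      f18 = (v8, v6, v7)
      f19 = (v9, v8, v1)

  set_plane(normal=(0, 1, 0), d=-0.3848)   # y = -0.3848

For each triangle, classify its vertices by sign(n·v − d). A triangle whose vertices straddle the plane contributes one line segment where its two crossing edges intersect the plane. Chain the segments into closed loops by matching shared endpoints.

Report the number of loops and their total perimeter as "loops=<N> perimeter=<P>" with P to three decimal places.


Straddling triangles (10 of 20):
  (v5,v11,v4) [++-] → (-0.704357, -0.3848, 1.05794)–(0, -0.3848, 1.327)  len=0.7540
  (v11,v10,v2) [++-] → (-1.18001, -0.3848, -0.58229)–(-1.18001, -0.3848, 0.58229)  len=1.1646
  (v10,v7,v6) [++-] → (0, -0.3848, -1.327)–(-0.704357, -0.3848, -1.05794)  len=0.7540
  (v3,v9,v4) [-+-] → (1.18001, -0.3848, 0.58229)–(0.704357, -0.3848, 1.05794)  len=0.6727
  (v3,v6,v8) [--+] → (0.704357, -0.3848, -1.05794)–(1.18001, -0.3848, -0.58229)  len=0.6727
  (v3,v8,v9) [-++] → (1.18001, -0.3848, -0.58229)–(1.18001, -0.3848, 0.58229)  len=1.1646
  (v4,v9,v5) [-++] → (0.704357, -0.3848, 1.05794)–(0, -0.3848, 1.327)  len=0.7540
  (v2,v4,v11) [--+] → (-0.704357, -0.3848, 1.05794)–(-1.18001, -0.3848, 0.58229)  len=0.6727
  (v6,v2,v10) [--+] → (-1.18001, -0.3848, -0.58229)–(-0.704357, -0.3848, -1.05794)  len=0.6727
  (v8,v6,v7) [+-+] → (0.704357, -0.3848, -1.05794)–(0, -0.3848, -1.327)  len=0.7540

Chained into 1 loop(s):
  loop 1: 10 segments, perimeter = 8.0358
Total perimeter = 8.036

loops=1 perimeter=8.036
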